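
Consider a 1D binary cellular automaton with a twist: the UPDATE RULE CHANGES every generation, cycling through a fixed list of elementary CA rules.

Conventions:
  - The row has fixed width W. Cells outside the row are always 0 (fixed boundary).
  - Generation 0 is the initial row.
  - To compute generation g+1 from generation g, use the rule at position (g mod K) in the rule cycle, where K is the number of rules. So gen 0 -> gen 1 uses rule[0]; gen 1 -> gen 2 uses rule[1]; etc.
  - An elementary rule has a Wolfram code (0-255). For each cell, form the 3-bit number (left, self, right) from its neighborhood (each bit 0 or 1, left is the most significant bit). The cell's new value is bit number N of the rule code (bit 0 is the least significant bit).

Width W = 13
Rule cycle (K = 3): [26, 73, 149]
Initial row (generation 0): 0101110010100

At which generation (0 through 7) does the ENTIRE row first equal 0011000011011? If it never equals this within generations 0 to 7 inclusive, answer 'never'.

Answer: 5

Derivation:
Gen 0: 0101110010100
Gen 1 (rule 26): 1001001100010
Gen 2 (rule 73): 0000001101000
Gen 3 (rule 149): 1111100001111
Gen 4 (rule 26): 1000010011000
Gen 5 (rule 73): 0011000011011
Gen 6 (rule 149): 1000111000000
Gen 7 (rule 26): 0101100100000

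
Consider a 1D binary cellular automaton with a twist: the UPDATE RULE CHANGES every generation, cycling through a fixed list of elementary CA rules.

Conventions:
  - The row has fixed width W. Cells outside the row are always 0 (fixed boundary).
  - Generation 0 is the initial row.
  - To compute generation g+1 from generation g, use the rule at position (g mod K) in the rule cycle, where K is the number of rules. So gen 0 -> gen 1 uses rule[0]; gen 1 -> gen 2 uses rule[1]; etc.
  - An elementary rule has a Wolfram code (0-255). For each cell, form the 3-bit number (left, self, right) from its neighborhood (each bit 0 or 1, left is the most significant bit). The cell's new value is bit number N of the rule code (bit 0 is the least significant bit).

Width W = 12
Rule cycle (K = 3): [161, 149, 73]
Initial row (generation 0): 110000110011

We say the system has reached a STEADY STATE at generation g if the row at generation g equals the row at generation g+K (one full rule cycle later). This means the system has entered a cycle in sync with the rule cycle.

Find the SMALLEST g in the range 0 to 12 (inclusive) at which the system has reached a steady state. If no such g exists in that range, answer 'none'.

Answer: none

Derivation:
Gen 0: 110000110011
Gen 1 (rule 161): 000110000000
Gen 2 (rule 149): 110001111111
Gen 3 (rule 73): 110101000001
Gen 4 (rule 161): 001010011100
Gen 5 (rule 149): 101011001011
Gen 6 (rule 73): 000011000011
Gen 7 (rule 161): 111000011000
Gen 8 (rule 149): 010111000111
Gen 9 (rule 73): 000101010101
Gen 10 (rule 161): 110010101010
Gen 11 (rule 149): 001010101011
Gen 12 (rule 73): 100000000011
Gen 13 (rule 161): 001111111000
Gen 14 (rule 149): 100111110111
Gen 15 (rule 73): 000100010101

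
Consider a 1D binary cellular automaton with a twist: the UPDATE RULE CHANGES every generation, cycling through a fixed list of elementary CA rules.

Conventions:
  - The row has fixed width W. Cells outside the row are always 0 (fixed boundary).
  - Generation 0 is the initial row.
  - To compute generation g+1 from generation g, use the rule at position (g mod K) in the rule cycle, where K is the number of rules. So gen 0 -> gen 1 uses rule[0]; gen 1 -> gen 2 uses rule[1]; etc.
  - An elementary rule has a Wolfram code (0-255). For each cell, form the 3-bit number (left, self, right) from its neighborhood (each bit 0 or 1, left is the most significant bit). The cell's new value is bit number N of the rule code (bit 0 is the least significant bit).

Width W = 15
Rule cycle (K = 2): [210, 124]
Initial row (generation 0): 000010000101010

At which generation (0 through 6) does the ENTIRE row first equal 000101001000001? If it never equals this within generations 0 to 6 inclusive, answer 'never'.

Gen 0: 000010000101010
Gen 1 (rule 210): 000101001000001
Gen 2 (rule 124): 000111101100001
Gen 3 (rule 210): 001011100110010
Gen 4 (rule 124): 001110110111011
Gen 5 (rule 210): 010110010011001
Gen 6 (rule 124): 011111011011101

Answer: 1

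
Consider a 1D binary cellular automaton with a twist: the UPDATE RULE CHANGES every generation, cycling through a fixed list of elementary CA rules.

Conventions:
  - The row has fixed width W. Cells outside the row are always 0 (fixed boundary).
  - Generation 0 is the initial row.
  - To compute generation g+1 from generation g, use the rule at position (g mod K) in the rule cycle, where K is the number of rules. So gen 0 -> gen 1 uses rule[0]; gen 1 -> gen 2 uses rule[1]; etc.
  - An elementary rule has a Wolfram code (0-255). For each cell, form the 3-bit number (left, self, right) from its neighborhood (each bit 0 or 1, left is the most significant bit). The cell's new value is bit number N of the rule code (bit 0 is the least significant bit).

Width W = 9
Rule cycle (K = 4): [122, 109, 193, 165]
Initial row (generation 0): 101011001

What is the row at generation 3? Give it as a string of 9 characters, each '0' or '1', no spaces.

Answer: 001101000

Derivation:
Gen 0: 101011001
Gen 1 (rule 122): 010111110
Gen 2 (rule 109): 011100010
Gen 3 (rule 193): 001101000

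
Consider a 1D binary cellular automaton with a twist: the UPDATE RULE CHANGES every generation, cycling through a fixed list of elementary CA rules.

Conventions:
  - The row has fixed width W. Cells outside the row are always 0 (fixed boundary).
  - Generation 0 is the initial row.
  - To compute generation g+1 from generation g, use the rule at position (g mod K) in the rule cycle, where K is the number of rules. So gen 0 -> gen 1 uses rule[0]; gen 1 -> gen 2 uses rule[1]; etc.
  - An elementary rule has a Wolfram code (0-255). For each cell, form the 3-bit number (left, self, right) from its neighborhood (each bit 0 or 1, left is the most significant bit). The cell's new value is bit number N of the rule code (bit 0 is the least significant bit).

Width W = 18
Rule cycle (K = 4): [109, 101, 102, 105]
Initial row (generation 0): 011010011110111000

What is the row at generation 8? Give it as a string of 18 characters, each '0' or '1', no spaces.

Gen 0: 011010011110111000
Gen 1 (rule 109): 011110010011101011
Gen 2 (rule 101): 000010010000111101
Gen 3 (rule 102): 000110110001000111
Gen 4 (rule 105): 110111110100010101
Gen 5 (rule 109): 111100011101011111
Gen 6 (rule 101): 000101000111100001
Gen 7 (rule 102): 001111001000100011
Gen 8 (rule 105): 101001000010001011

Answer: 101001000010001011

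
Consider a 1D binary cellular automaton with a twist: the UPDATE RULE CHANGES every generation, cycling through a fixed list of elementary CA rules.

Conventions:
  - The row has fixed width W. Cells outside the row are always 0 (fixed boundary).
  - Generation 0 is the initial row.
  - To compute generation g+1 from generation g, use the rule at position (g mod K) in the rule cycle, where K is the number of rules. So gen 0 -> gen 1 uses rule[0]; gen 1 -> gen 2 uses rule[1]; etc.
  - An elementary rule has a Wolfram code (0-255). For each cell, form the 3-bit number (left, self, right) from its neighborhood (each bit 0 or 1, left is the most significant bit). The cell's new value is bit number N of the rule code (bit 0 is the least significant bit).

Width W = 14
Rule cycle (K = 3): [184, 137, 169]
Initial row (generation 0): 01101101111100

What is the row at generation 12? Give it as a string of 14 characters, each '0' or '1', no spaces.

Gen 0: 01101101111100
Gen 1 (rule 184): 01011011111010
Gen 2 (rule 137): 00010011110000
Gen 3 (rule 169): 11000011100111
Gen 4 (rule 184): 10100011010110
Gen 5 (rule 137): 00001010000100
Gen 6 (rule 169): 11100100110001
Gen 7 (rule 184): 11010010101000
Gen 8 (rule 137): 10000000000011
Gen 9 (rule 169): 00111111111010
Gen 10 (rule 184): 00111111110101
Gen 11 (rule 137): 10111111100000
Gen 12 (rule 169): 01111111001111

Answer: 01111111001111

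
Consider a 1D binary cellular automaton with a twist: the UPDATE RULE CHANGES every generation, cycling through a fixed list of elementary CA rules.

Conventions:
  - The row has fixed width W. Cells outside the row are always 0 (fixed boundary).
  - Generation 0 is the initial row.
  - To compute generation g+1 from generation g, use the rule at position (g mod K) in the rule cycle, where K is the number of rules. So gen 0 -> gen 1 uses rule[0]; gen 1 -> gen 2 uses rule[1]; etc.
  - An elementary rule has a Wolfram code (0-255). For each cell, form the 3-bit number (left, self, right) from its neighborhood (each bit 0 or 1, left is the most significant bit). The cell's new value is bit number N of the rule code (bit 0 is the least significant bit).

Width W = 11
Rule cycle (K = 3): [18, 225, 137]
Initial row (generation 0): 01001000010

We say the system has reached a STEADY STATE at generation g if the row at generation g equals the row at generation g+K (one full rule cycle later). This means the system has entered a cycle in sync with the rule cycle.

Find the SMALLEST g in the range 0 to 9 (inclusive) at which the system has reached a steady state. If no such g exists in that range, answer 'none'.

Gen 0: 01001000010
Gen 1 (rule 18): 10110100101
Gen 2 (rule 225): 01011000010
Gen 3 (rule 137): 00010011000
Gen 4 (rule 18): 00101100100
Gen 5 (rule 225): 10010100001
Gen 6 (rule 137): 00000001100
Gen 7 (rule 18): 00000010010
Gen 8 (rule 225): 11111000000
Gen 9 (rule 137): 11110011111
Gen 10 (rule 18): 00001100000
Gen 11 (rule 225): 11100101111
Gen 12 (rule 137): 11000001110

Answer: none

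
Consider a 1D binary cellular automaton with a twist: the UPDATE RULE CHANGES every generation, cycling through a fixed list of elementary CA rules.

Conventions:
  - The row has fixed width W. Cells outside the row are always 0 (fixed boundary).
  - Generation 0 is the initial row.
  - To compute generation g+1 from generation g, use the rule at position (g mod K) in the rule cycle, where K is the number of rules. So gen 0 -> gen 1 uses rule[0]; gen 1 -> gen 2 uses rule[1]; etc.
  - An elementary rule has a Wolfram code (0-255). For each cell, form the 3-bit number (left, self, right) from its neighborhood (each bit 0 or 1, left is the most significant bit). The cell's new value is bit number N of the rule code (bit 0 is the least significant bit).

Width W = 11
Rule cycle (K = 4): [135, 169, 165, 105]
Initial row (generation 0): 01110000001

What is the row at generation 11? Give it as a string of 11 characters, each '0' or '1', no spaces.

Answer: 00000001101

Derivation:
Gen 0: 01110000001
Gen 1 (rule 135): 10100111111
Gen 2 (rule 169): 01000111110
Gen 3 (rule 165): 01010011100
Gen 4 (rule 105): 00100010101
Gen 5 (rule 135): 11101110101
Gen 6 (rule 169): 11011101010
Gen 7 (rule 165): 00101011110
Gen 8 (rule 105): 10010110010
Gen 9 (rule 135): 10110000110
Gen 10 (rule 169): 01100110100
Gen 11 (rule 165): 00000001101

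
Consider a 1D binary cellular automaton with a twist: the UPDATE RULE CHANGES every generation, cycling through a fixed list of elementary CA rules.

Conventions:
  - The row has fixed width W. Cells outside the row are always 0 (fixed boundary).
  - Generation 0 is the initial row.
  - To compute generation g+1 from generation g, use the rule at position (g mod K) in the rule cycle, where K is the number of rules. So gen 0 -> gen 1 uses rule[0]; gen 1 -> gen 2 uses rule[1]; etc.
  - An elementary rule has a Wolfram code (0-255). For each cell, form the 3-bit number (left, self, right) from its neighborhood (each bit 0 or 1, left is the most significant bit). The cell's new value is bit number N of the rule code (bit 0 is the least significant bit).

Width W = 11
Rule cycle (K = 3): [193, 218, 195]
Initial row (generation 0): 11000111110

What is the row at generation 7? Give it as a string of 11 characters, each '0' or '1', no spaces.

Answer: 00000011111

Derivation:
Gen 0: 11000111110
Gen 1 (rule 193): 01010011110
Gen 2 (rule 218): 10001111111
Gen 3 (rule 195): 00110111111
Gen 4 (rule 193): 10010011111
Gen 5 (rule 218): 01101111111
Gen 6 (rule 195): 10100111111
Gen 7 (rule 193): 00000011111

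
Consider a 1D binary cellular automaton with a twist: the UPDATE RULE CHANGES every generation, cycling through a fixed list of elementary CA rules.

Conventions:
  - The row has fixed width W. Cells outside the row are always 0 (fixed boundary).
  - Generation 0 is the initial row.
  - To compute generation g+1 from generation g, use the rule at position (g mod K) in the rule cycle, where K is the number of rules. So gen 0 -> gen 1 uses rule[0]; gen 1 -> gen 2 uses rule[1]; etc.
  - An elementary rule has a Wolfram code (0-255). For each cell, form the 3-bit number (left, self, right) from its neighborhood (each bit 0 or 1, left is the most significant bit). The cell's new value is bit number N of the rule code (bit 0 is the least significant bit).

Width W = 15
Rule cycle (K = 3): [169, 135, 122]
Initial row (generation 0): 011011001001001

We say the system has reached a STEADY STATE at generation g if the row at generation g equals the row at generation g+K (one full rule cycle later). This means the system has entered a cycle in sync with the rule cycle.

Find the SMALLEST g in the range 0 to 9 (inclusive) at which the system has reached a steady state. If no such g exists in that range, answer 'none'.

Gen 0: 011011001001001
Gen 1 (rule 169): 010110000000000
Gen 2 (rule 135): 110000111111111
Gen 3 (rule 122): 111001100000001
Gen 4 (rule 169): 110001001111100
Gen 5 (rule 135): 000111010111001
Gen 6 (rule 122): 001101101101110
Gen 7 (rule 169): 101011011011100
Gen 8 (rule 135): 101000000001001
Gen 9 (rule 122): 010100000010110
Gen 10 (rule 169): 001001111001100
Gen 11 (rule 135): 111010110010001
Gen 12 (rule 122): 101101111101010

Answer: none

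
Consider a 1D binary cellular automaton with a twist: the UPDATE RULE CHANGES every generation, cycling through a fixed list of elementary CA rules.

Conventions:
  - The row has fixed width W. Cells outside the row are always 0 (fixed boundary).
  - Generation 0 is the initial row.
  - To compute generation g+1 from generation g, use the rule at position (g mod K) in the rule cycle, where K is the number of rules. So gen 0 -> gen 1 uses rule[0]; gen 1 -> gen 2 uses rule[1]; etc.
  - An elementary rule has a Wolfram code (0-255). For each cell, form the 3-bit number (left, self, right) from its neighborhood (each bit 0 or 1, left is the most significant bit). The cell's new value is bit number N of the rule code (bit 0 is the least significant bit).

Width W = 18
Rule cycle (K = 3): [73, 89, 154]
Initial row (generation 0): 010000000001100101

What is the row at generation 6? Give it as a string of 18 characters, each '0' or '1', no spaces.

Answer: 011101111011110110

Derivation:
Gen 0: 010000000001100101
Gen 1 (rule 73): 000111111101100000
Gen 2 (rule 89): 110100000101111111
Gen 3 (rule 154): 100010001001111110
Gen 4 (rule 73): 001000100001000010
Gen 5 (rule 89): 100110011100111001
Gen 6 (rule 154): 011101111011110110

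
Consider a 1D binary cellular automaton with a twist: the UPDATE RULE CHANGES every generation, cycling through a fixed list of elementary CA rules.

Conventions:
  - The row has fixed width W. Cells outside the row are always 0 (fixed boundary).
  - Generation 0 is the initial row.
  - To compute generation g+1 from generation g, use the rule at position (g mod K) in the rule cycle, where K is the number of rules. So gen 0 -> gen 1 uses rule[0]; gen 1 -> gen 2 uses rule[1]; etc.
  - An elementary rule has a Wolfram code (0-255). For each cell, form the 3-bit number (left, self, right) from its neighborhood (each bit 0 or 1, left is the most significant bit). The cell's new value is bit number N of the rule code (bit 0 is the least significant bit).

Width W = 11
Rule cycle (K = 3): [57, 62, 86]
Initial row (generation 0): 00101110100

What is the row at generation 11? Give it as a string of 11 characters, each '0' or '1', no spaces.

Answer: 01100000111

Derivation:
Gen 0: 00101110100
Gen 1 (rule 57): 10011001011
Gen 2 (rule 62): 11110111110
Gen 3 (rule 86): 00010000011
Gen 4 (rule 57): 11001111010
Gen 5 (rule 62): 10111000111
Gen 6 (rule 86): 10001101001
Gen 7 (rule 57): 01101010100
Gen 8 (rule 62): 11011111110
Gen 9 (rule 86): 01000000011
Gen 10 (rule 57): 00111111010
Gen 11 (rule 62): 01100000111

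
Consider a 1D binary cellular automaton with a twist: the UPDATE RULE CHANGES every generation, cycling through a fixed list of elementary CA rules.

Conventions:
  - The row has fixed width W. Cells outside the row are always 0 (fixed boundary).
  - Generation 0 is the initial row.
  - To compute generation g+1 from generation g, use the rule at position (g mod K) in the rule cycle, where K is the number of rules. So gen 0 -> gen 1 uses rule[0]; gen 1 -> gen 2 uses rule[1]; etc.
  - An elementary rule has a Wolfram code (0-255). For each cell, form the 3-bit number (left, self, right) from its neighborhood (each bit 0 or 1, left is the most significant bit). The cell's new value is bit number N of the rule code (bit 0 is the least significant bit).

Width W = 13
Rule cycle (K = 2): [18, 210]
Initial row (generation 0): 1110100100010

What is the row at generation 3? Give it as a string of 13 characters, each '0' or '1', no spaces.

Gen 0: 1110100100010
Gen 1 (rule 18): 0000011010101
Gen 2 (rule 210): 0000101000000
Gen 3 (rule 18): 0001000100000

Answer: 0001000100000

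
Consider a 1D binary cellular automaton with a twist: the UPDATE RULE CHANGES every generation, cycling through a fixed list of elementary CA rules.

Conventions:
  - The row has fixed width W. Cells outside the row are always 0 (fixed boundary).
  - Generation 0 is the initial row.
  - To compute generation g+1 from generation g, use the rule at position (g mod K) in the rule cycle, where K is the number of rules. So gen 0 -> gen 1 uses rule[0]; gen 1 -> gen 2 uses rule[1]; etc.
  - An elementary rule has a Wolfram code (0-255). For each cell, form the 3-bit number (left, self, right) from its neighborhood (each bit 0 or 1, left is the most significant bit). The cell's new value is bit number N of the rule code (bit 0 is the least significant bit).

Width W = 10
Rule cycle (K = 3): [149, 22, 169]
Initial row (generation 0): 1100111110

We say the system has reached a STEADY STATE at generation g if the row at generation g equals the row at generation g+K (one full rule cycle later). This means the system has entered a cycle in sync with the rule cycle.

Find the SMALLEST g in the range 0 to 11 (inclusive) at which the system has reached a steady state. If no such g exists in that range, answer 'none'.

Answer: none

Derivation:
Gen 0: 1100111110
Gen 1 (rule 149): 0010011101
Gen 2 (rule 22): 0111100001
Gen 3 (rule 169): 0111001100
Gen 4 (rule 149): 0010100011
Gen 5 (rule 22): 0110110100
Gen 6 (rule 169): 0101101001
Gen 7 (rule 149): 0100001101
Gen 8 (rule 22): 1110010001
Gen 9 (rule 169): 1100000100
Gen 10 (rule 149): 0011110111
Gen 11 (rule 22): 0100000000
Gen 12 (rule 169): 0001111111
Gen 13 (rule 149): 1100111110
Gen 14 (rule 22): 0011000001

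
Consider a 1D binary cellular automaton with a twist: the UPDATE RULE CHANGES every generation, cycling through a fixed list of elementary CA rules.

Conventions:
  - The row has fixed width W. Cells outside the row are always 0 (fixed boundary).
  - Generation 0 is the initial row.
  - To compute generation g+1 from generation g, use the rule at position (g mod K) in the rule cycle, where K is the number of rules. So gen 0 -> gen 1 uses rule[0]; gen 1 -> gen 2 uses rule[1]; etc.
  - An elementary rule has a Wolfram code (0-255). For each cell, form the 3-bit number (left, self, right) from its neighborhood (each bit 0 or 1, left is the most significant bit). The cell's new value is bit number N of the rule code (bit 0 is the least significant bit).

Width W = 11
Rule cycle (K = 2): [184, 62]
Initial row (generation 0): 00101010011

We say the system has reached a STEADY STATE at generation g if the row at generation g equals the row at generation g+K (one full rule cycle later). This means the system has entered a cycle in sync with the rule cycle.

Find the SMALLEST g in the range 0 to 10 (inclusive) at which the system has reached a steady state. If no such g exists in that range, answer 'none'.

Gen 0: 00101010011
Gen 1 (rule 184): 00010101010
Gen 2 (rule 62): 00111111111
Gen 3 (rule 184): 00111111110
Gen 4 (rule 62): 01100000001
Gen 5 (rule 184): 01010000000
Gen 6 (rule 62): 11111000000
Gen 7 (rule 184): 11110100000
Gen 8 (rule 62): 10001110000
Gen 9 (rule 184): 01001101000
Gen 10 (rule 62): 11111011100
Gen 11 (rule 184): 11110111010
Gen 12 (rule 62): 10001100111

Answer: none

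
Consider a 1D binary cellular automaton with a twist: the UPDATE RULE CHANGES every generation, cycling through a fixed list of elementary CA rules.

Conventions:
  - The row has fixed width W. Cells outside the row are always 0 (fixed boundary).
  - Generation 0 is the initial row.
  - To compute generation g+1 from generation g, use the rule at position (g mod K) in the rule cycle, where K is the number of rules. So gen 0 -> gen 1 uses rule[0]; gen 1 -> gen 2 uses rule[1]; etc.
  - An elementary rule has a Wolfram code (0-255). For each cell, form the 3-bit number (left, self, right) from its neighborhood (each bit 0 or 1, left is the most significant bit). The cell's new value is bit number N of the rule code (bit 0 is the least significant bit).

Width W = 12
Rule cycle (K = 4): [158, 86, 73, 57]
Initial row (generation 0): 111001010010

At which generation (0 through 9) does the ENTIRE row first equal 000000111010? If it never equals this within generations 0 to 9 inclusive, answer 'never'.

Answer: never

Derivation:
Gen 0: 111001010010
Gen 1 (rule 158): 110111011111
Gen 2 (rule 86): 010001000001
Gen 3 (rule 73): 000100011100
Gen 4 (rule 57): 110011010011
Gen 5 (rule 158): 101110011110
Gen 6 (rule 86): 100011100011
Gen 7 (rule 73): 001010101011
Gen 8 (rule 57): 100101010110
Gen 9 (rule 158): 111101010101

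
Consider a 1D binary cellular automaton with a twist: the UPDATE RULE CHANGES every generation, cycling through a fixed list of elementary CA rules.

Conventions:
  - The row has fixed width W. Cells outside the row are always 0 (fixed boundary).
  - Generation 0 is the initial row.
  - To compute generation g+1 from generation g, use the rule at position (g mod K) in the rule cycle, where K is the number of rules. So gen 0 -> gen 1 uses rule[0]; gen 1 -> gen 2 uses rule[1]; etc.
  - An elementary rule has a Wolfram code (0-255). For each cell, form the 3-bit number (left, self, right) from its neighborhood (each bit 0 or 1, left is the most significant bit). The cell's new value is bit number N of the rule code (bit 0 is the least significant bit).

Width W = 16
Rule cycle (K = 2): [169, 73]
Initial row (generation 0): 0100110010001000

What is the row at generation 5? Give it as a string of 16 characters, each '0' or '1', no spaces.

Answer: 1001101001110100

Derivation:
Gen 0: 0100110010001000
Gen 1 (rule 169): 0000100000100011
Gen 2 (rule 73): 1110001110001011
Gen 3 (rule 169): 1100101100100110
Gen 4 (rule 73): 1100001100000110
Gen 5 (rule 169): 1001101001110100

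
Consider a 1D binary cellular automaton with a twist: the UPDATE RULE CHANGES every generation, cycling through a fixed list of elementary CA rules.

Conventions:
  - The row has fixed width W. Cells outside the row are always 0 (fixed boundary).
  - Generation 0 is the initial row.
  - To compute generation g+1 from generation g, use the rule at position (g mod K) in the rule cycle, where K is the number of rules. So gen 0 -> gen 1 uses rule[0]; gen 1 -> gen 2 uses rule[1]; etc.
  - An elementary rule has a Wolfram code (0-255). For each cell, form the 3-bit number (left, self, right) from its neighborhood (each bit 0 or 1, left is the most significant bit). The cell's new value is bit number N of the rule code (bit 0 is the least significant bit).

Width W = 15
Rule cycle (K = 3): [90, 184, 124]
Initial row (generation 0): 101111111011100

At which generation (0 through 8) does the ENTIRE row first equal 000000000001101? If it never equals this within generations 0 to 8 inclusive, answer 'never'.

Answer: never

Derivation:
Gen 0: 101111111011100
Gen 1 (rule 90): 001000001010110
Gen 2 (rule 184): 000100000101101
Gen 3 (rule 124): 000110000111111
Gen 4 (rule 90): 001111001100001
Gen 5 (rule 184): 001110101010000
Gen 6 (rule 124): 001011111111000
Gen 7 (rule 90): 010010000001100
Gen 8 (rule 184): 001001000001010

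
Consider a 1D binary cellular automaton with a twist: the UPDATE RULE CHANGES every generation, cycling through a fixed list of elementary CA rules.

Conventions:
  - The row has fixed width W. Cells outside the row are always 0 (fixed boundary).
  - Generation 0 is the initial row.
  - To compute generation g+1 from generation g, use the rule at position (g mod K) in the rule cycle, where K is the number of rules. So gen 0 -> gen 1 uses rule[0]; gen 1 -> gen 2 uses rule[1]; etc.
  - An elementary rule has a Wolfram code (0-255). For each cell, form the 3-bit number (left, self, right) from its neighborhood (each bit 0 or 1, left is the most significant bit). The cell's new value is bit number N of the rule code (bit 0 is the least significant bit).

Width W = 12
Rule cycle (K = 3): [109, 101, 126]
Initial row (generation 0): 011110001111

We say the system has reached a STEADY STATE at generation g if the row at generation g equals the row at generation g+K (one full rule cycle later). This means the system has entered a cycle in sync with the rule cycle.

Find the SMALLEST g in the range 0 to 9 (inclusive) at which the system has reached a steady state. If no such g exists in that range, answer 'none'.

Gen 0: 011110001111
Gen 1 (rule 109): 010010101001
Gen 2 (rule 101): 010011111001
Gen 3 (rule 126): 111110001111
Gen 4 (rule 109): 100010101001
Gen 5 (rule 101): 101011111001
Gen 6 (rule 126): 111110001111
Gen 7 (rule 109): 100010101001
Gen 8 (rule 101): 101011111001
Gen 9 (rule 126): 111110001111
Gen 10 (rule 109): 100010101001
Gen 11 (rule 101): 101011111001
Gen 12 (rule 126): 111110001111

Answer: 3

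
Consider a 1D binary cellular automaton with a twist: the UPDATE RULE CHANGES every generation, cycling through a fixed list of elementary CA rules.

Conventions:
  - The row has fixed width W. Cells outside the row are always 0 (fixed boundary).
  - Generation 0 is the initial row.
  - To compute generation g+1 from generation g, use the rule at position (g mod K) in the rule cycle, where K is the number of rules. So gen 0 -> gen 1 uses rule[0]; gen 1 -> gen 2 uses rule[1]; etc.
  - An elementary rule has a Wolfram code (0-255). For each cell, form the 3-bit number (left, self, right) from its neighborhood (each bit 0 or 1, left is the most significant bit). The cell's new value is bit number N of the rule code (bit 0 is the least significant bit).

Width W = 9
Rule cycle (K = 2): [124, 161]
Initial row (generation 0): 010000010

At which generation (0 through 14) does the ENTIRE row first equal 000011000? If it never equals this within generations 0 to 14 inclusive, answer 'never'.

Answer: 2

Derivation:
Gen 0: 010000010
Gen 1 (rule 124): 011000011
Gen 2 (rule 161): 000011000
Gen 3 (rule 124): 000011100
Gen 4 (rule 161): 111001001
Gen 5 (rule 124): 101101101
Gen 6 (rule 161): 010010010
Gen 7 (rule 124): 011011011
Gen 8 (rule 161): 000100100
Gen 9 (rule 124): 000110110
Gen 10 (rule 161): 110001000
Gen 11 (rule 124): 111001100
Gen 12 (rule 161): 010000001
Gen 13 (rule 124): 011000001
Gen 14 (rule 161): 000011100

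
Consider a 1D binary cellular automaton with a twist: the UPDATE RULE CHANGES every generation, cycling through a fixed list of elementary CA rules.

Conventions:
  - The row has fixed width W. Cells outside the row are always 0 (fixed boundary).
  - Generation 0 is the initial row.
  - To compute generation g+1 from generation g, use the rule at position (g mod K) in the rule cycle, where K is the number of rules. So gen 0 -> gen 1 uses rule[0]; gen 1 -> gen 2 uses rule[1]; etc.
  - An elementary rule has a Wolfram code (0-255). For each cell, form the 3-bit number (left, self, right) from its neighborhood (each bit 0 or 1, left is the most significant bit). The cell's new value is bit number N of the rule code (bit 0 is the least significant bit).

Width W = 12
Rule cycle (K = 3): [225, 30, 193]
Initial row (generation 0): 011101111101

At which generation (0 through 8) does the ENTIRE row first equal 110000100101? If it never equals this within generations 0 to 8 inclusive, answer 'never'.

Gen 0: 011101111101
Gen 1 (rule 225): 001110111110
Gen 2 (rule 30): 011000100001
Gen 3 (rule 193): 001010001100
Gen 4 (rule 225): 100100100101
Gen 5 (rule 30): 111111111101
Gen 6 (rule 193): 011111111100
Gen 7 (rule 225): 001111111101
Gen 8 (rule 30): 011000000001

Answer: never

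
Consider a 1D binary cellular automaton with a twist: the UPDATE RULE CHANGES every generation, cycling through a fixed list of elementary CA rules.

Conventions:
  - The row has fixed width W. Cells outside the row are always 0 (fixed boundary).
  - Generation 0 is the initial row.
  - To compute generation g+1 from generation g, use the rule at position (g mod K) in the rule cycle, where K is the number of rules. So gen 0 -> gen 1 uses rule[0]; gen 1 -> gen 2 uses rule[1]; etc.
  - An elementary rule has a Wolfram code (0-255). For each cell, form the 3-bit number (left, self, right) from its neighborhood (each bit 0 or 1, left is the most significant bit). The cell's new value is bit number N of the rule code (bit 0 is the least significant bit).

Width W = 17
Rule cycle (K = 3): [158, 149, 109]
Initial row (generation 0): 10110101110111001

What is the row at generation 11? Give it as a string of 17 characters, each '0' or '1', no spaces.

Answer: 00100111111111101

Derivation:
Gen 0: 10110101110111001
Gen 1 (rule 158): 10100101100110111
Gen 2 (rule 149): 10110100010000010
Gen 3 (rule 109): 11111101010111010
Gen 4 (rule 158): 11111001010110011
Gen 5 (rule 149): 01110101010001000
Gen 6 (rule 109): 01011111110101011
Gen 7 (rule 158): 11011111100101010
Gen 8 (rule 149): 00001111010101011
Gen 9 (rule 109): 11101001111111111
Gen 10 (rule 158): 11001111111111110
Gen 11 (rule 149): 00100111111111101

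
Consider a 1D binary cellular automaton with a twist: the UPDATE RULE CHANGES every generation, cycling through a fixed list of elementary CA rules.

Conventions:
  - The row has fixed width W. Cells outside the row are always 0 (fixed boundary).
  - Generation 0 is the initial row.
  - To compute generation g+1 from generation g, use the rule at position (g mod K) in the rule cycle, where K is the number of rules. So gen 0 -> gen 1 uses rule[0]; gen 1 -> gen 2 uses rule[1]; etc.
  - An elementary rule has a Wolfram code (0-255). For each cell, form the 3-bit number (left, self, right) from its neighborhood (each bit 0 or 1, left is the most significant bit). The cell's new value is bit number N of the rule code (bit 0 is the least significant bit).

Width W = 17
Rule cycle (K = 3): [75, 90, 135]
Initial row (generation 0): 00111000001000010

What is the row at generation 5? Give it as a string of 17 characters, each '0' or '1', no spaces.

Gen 0: 00111000001000010
Gen 1 (rule 75): 11101011110011100
Gen 2 (rule 90): 10100010011110110
Gen 3 (rule 135): 10101110101100000
Gen 4 (rule 75): 00001010001101111
Gen 5 (rule 90): 00010001011101001

Answer: 00010001011101001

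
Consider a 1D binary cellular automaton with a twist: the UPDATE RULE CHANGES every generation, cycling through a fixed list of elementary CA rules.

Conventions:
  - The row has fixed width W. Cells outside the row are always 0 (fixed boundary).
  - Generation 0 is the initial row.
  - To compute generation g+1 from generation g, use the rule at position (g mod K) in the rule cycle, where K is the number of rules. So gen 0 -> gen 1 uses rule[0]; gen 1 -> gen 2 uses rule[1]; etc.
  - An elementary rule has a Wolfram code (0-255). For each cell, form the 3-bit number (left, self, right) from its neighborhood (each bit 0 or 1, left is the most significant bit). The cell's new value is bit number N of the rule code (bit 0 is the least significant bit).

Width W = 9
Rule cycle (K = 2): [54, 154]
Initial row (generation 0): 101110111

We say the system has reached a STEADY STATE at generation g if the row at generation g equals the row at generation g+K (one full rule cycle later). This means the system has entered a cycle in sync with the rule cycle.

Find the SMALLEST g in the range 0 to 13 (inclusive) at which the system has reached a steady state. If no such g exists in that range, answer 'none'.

Gen 0: 101110111
Gen 1 (rule 54): 110001000
Gen 2 (rule 154): 101010100
Gen 3 (rule 54): 111111110
Gen 4 (rule 154): 111111101
Gen 5 (rule 54): 000000011
Gen 6 (rule 154): 000000110
Gen 7 (rule 54): 000001001
Gen 8 (rule 154): 000010110
Gen 9 (rule 54): 000111001
Gen 10 (rule 154): 001110110
Gen 11 (rule 54): 010001001
Gen 12 (rule 154): 101010110
Gen 13 (rule 54): 111111001
Gen 14 (rule 154): 111110110
Gen 15 (rule 54): 000001001

Answer: none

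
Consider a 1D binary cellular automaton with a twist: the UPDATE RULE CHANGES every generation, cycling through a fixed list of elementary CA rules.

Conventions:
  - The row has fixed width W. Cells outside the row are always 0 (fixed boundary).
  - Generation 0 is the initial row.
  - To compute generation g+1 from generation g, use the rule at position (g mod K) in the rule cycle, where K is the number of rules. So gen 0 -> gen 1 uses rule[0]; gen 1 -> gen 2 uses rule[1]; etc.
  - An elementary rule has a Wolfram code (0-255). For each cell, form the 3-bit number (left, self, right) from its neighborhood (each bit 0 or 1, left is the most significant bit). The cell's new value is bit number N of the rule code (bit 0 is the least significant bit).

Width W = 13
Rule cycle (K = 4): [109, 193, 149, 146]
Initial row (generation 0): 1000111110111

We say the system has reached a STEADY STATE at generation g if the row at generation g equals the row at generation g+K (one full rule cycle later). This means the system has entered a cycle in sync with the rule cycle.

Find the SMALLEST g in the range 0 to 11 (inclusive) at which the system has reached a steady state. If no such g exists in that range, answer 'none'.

Answer: 2

Derivation:
Gen 0: 1000111110111
Gen 1 (rule 109): 1010100011101
Gen 2 (rule 193): 0000001001100
Gen 3 (rule 149): 1111101100011
Gen 4 (rule 146): 0111000010100
Gen 5 (rule 109): 0101011011101
Gen 6 (rule 193): 0000001001100
Gen 7 (rule 149): 1111101100011
Gen 8 (rule 146): 0111000010100
Gen 9 (rule 109): 0101011011101
Gen 10 (rule 193): 0000001001100
Gen 11 (rule 149): 1111101100011
Gen 12 (rule 146): 0111000010100
Gen 13 (rule 109): 0101011011101
Gen 14 (rule 193): 0000001001100
Gen 15 (rule 149): 1111101100011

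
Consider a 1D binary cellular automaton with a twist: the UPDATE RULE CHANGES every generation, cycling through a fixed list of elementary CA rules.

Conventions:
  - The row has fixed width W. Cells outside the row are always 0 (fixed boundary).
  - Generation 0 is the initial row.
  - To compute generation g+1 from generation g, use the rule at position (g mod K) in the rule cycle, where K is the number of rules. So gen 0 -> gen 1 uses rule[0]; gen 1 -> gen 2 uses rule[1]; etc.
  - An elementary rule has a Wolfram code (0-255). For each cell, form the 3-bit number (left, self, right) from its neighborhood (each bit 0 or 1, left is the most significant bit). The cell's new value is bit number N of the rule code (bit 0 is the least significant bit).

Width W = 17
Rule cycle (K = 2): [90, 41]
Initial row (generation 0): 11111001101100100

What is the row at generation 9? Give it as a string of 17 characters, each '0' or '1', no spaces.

Answer: 10001000100000110

Derivation:
Gen 0: 11111001101100100
Gen 1 (rule 90): 10001111101111010
Gen 2 (rule 41): 00101000011000100
Gen 3 (rule 90): 01000100111101010
Gen 4 (rule 41): 00010000100010100
Gen 5 (rule 90): 00101001010100010
Gen 6 (rule 41): 10010000101001000
Gen 7 (rule 90): 01101001000110100
Gen 8 (rule 41): 01010000010101001
Gen 9 (rule 90): 10001000100000110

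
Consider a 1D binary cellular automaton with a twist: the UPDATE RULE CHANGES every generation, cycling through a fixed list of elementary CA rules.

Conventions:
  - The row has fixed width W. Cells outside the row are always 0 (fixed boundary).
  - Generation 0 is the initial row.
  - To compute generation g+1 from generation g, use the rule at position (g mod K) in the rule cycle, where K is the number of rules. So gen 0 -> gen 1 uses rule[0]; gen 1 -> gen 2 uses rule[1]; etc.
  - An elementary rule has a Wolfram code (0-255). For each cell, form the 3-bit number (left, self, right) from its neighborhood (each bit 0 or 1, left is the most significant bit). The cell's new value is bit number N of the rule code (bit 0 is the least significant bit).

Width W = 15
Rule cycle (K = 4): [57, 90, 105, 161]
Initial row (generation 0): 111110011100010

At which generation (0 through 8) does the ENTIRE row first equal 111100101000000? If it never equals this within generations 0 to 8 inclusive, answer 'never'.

Gen 0: 111110011100010
Gen 1 (rule 57): 100001010011001
Gen 2 (rule 90): 010010001111110
Gen 3 (rule 105): 000000101000010
Gen 4 (rule 161): 111110010011000
Gen 5 (rule 57): 100001001010111
Gen 6 (rule 90): 010010110000101
Gen 7 (rule 105): 000001110110010
Gen 8 (rule 161): 111100101000000

Answer: 8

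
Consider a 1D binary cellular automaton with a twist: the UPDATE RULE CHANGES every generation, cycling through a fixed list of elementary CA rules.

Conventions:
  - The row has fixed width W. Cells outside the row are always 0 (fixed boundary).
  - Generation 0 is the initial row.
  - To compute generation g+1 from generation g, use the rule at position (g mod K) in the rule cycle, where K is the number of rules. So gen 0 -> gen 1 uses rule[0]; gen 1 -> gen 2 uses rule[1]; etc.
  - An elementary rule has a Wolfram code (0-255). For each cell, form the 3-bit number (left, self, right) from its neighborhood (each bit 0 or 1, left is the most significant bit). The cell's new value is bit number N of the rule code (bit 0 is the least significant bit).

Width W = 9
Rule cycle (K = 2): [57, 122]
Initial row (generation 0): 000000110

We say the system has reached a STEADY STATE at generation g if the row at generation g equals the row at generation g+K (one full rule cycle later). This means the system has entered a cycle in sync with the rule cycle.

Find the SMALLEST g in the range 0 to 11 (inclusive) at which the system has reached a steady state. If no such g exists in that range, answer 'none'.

Answer: 6

Derivation:
Gen 0: 000000110
Gen 1 (rule 57): 111110101
Gen 2 (rule 122): 100011010
Gen 3 (rule 57): 011010101
Gen 4 (rule 122): 111101010
Gen 5 (rule 57): 100010101
Gen 6 (rule 122): 010101010
Gen 7 (rule 57): 001010101
Gen 8 (rule 122): 010101010
Gen 9 (rule 57): 001010101
Gen 10 (rule 122): 010101010
Gen 11 (rule 57): 001010101
Gen 12 (rule 122): 010101010
Gen 13 (rule 57): 001010101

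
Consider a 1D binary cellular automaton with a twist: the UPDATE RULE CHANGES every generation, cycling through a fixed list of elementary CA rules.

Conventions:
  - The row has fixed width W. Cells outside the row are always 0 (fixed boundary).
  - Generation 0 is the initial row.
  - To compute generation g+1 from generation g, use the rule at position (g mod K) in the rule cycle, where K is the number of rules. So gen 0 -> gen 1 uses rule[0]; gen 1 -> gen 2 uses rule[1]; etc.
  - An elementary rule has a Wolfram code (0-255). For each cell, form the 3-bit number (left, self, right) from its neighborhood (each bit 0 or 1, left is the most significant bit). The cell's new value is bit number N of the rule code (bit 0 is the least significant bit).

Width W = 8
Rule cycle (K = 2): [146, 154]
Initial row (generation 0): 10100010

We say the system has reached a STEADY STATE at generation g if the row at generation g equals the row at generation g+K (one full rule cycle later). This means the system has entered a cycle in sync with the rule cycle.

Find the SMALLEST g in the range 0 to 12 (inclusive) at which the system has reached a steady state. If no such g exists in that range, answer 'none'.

Answer: none

Derivation:
Gen 0: 10100010
Gen 1 (rule 146): 00010101
Gen 2 (rule 154): 00100000
Gen 3 (rule 146): 01010000
Gen 4 (rule 154): 10001000
Gen 5 (rule 146): 01010100
Gen 6 (rule 154): 10000010
Gen 7 (rule 146): 01000101
Gen 8 (rule 154): 10101000
Gen 9 (rule 146): 00000100
Gen 10 (rule 154): 00001010
Gen 11 (rule 146): 00010001
Gen 12 (rule 154): 00101010
Gen 13 (rule 146): 01000001
Gen 14 (rule 154): 10100010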